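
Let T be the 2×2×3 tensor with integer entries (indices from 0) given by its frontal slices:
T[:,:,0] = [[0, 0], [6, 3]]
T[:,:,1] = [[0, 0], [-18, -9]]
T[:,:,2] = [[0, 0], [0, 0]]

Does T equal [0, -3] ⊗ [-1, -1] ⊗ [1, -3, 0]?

No

Reconstruct entry (1,0,0) from the claimed factors: Σₗ aₗ[1]bₗ[0]cₗ[0] = (-3)·(-1)·(1) = 3, but T[1,0,0] = 6. The claim is false.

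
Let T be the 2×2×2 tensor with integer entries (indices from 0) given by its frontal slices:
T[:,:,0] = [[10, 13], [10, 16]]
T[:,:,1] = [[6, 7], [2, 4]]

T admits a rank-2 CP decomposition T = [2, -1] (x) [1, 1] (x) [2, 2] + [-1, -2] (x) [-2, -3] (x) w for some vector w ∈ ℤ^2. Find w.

Subtract the known terms from T to get the rank-1 residual R = [-1, -2] (x) [-2, -3] (x) w, so R[i,j,k] = a[i]·b[j]·w[k]. Pick indices with nonzero a[0]·b[0] = (-1)·(-2) = 2. Only the fibre through (0,0,·) is needed: R[0,0,:] = T[0,0,:] − Σₗ aₗ[0]bₗ[0]cₗ = [10, 6] − (2)·(1)·[2, 2] = [6, 2]. Then w[k] = R[0,0,k] / 2 for each k, giving w = [6, 2] / 2 = [3, 1].

w = [3, 1]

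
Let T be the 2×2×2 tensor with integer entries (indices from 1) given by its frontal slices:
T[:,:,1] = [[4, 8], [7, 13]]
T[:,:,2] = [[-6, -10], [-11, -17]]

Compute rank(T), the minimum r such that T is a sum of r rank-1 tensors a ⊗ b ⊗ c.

Lower bound: in the mode-2 unfolding of T (rows indexed by j, columns by (i,k)) the 2×2 minor on rows j ∈ {1, 2}, columns (i,k) ∈ {(1,1), (1,2)} is det [[4, -6], [8, -10]] = 8 ≠ 0, so that unfolding has rank ≥ 2 and hence rank(T) ≥ 2 (CP rank is at least every unfolding rank, though it can be larger).
Upper bound: with S_k = T[:,:,k], the two rank-1 terms a₁b₁ᵀ, a₂b₂ᵀ are the rank-1 members of the pencil x·S₁ + y·S₂.
det(x·S₁ + y·S₂) is −4·x² + 12·xy − 8·y² = (-4)·(x − 2·y)(x − y), vanishing at (x:y) = (2:1) and (1:1).
M₁ = 2·S₁ + S₂ = [[2, 6], [3, 9]] = (2, 3)(1, 3)ᵀ and M₂ = S₁ + S₂ = [[-2, -2], [-4, -4]] = (-2)·(1, 2)(1, 1)ᵀ, so take a₁ = (2, 3), b₁ = (1, 3), a₂ = (1, 2), b₂ = (1, 1).
Each slice is an integer combination of E₁ = a₁b₁ᵀ and E₂ = a₂b₂ᵀ: S₁ = E₁ + 2·E₂, S₂ = −E₁ − 4·E₂; reading off coefficients, c₁ = (1, -1) and c₂ = (2, -4).
Hence T = (2, 3) ⊗ (1, 3) ⊗ (1, -1) + (1, 2) ⊗ (1, 1) ⊗ (2, -4), so rank(T) ≤ 2.
These bounds meet, so rank(T) = 2.

2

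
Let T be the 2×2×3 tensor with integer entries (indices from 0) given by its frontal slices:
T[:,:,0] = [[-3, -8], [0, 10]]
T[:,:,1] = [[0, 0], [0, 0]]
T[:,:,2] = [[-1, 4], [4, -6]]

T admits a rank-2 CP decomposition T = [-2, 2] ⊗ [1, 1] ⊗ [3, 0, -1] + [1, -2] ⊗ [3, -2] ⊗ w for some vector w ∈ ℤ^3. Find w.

Subtract the known terms from T to get the rank-1 residual R = [1, -2] ⊗ [3, -2] ⊗ w, so R[i,j,k] = a[i]·b[j]·w[k]. Pick indices with nonzero a[0]·b[0] = (1)·(3) = 3. Only the fibre through (0,0,·) is needed: R[0,0,:] = T[0,0,:] − Σₗ aₗ[0]bₗ[0]cₗ = [-3, 0, -1] − (-2)·(1)·[3, 0, -1] = [3, 0, -3]. Then w[k] = R[0,0,k] / 3 for each k, giving w = [3, 0, -3] / 3 = [1, 0, -1].

w = [1, 0, -1]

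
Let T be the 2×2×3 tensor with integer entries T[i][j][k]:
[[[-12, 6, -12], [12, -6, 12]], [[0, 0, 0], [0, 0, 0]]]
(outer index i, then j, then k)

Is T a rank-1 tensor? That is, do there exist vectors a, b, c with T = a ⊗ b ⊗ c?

Yes

If T = a ⊗ b ⊗ c then every fibre of T is a multiple of the corresponding factor, so read the factors off the fibres through the nonzero entry T[0,0,0] = -12.
The mode-1 fibre T[:,0,0] = [-12, 0] gives a = [1, 0] (primitive direction); the mode-2 fibre T[0,:,0] = [-12, 12] gives b = [1, -1]; then c[k] = T[0,0,k] / (a[0]·b[0]) = [-12, 6, -12] / 1 = [-12, 6, -12].
Expanding [1, 0] ⊗ [1, -1] ⊗ [-12, 6, -12] reproduces all 12 entries of T, so T = [1, 0] ⊗ [1, -1] ⊗ [-12, 6, -12] and rank(T) ≤ 1.
Equivalently every frontal slice T[:,:,k] is c[k] times the rank-1 matrix [1, 0] ⊗ [1, -1]. So T has rank 1 (it is nonzero).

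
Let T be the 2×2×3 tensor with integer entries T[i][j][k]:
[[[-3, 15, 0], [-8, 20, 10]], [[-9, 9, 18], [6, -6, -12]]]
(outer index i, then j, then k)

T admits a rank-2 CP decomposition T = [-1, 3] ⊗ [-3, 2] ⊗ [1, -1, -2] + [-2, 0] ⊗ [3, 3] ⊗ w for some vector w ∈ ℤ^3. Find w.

Subtract the known terms from T to get the rank-1 residual R = [-2, 0] ⊗ [3, 3] ⊗ w, so R[i,j,k] = a[i]·b[j]·w[k]. Pick indices with nonzero a[0]·b[0] = (-2)·(3) = -6. Only the fibre through (0,0,·) is needed: R[0,0,:] = T[0,0,:] − Σₗ aₗ[0]bₗ[0]cₗ = [-3, 15, 0] − (-1)·(-3)·[1, -1, -2] = [-6, 18, 6]. Then w[k] = R[0,0,k] / -6 for each k, giving w = [-6, 18, 6] / -6 = [1, -3, -1].

w = [1, -3, -1]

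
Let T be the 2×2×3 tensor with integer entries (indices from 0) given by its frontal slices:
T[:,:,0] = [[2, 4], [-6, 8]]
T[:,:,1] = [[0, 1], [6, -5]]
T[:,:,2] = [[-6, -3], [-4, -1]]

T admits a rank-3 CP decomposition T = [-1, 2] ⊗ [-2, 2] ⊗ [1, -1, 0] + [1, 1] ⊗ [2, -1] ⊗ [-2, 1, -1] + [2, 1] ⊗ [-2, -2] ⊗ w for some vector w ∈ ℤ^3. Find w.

Subtract the known terms from T to get the rank-1 residual R = [2, 1] ⊗ [-2, -2] ⊗ w, so R[i,j,k] = a[i]·b[j]·w[k]. Pick indices with nonzero a[0]·b[0] = (2)·(-2) = -4. Only the fibre through (0,0,·) is needed: R[0,0,:] = T[0,0,:] − Σₗ aₗ[0]bₗ[0]cₗ = [2, 0, -6] − (-1)·(-2)·[1, -1, 0] − (1)·(2)·[-2, 1, -1] = [4, 0, -4]. Then w[k] = R[0,0,k] / -4 for each k, giving w = [4, 0, -4] / -4 = [-1, 0, 1].

w = [-1, 0, 1]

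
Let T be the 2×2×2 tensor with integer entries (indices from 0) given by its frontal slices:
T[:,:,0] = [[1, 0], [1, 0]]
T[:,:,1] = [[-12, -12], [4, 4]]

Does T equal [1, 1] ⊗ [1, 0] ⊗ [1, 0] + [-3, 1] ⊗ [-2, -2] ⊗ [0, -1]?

Reconstruct entry (0,0,1) from the claimed factors: Σₗ aₗ[0]bₗ[0]cₗ[1] = (1)·(1)·(0) + (-3)·(-2)·(-1) = -6, but T[0,0,1] = -12. The claim is false.

No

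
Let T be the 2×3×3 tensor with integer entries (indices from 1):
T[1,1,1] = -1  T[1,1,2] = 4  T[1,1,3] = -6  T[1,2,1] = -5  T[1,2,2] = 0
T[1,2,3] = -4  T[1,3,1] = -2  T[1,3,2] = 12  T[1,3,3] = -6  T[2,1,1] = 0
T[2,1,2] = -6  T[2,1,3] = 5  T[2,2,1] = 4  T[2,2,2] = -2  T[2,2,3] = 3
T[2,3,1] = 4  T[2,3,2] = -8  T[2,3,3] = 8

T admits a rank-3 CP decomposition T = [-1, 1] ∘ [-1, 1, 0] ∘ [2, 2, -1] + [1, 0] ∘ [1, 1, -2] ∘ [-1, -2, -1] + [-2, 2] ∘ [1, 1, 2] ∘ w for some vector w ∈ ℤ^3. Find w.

w = [1, -2, 2]

Subtract the known terms from T to get the rank-1 residual R = [-2, 2] ∘ [1, 1, 2] ∘ w, so R[i,j,k] = a[i]·b[j]·w[k]. Pick indices with nonzero a[1]·b[1] = (-2)·(1) = -2. Only the fibre through (1,1,·) is needed: R[1,1,:] = T[1,1,:] − Σₗ aₗ[1]bₗ[1]cₗ = [-1, 4, -6] − (-1)·(-1)·[2, 2, -1] − (1)·(1)·[-1, -2, -1] = [-2, 4, -4]. Then w[k] = R[1,1,k] / -2 for each k, giving w = [-2, 4, -4] / -2 = [1, -2, 2].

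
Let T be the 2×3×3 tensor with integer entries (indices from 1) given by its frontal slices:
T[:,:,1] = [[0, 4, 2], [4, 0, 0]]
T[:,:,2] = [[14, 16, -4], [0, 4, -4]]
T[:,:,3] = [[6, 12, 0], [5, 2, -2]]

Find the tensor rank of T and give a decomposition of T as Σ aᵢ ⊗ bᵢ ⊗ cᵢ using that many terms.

Lower bound: the mode-3 unfolding of T (rows indexed by k, columns by (i,j) = (1,1), (1,2), (1,3), (2,1), (2,2), (2,3)) is [[0, 4, 2, 4, 0, 0], [14, 16, -4, 0, 4, -4], [6, 12, 0, 5, 2, -2]].
There the 3×3 minor on rows k ∈ {1, 2, 3}, columns (i,j) ∈ {(1,1), (1,2), (1,3)} is det [[0, 4, 2], [14, 16, -4], [6, 12, 0]] = 48 ≠ 0, so this unfolding has rank ≥ 3; CP rank is at least every unfolding rank, so rank(T) ≥ 3. (Flattening ranks never certify an upper bound on CP rank; for that we must actually write T with 3 rank-1 terms.)
Upper bound: T is a sum of 3 rank-1 terms, T = (1, -1) ⊗ (1, 0, 0) ⊗ (-4, 2, -4) + (1, 0) ⊗ (2, 2, 1) ⊗ (2, 4, 4) + (2, 1) ⊗ (1, 2, -2) ⊗ (0, 2, 1) (written with every a and b primitive with positive leading entry and the scale carried by c; CP decompositions are not unique, and this one is verified by expanding entrywise), so rank(T) ≤ 3.
These bounds meet, so rank(T) = 3.

rank(T) = 3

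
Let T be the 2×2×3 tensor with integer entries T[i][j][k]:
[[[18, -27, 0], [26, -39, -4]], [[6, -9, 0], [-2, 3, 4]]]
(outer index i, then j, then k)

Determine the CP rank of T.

Lower bound: the mode-2 unfolding of T (rows indexed by j, columns by (i,k) = (0,0), (0,1), (0,2), (1,0), (1,1), (1,2)) is [[18, -27, 0, 6, -9, 0], [26, -39, -4, -2, 3, 4]].
There the 2×2 minor on rows j ∈ {0, 1}, columns (i,k) ∈ {(0,0), (0,2)} is det [[18, 0], [26, -4]] = -72 ≠ 0, so this unfolding has rank ≥ 2; CP rank is at least every unfolding rank, so rank(T) ≥ 2. (Unfolding ranks only ever bound the CP rank from below — rank(T) can be strictly larger than all of them — so the matching upper bound has to come from an explicit 2-term decomposition.)
Upper bound — finding two terms. Write S_k = T[:,:,k] for the frontal slices: S₀ = [[18, 26], [6, -2]], S₁ = [[-27, -39], [-9, 3]], S₂ = [[0, -4], [0, 4]].
If T = a₁ ⊗ b₁ ⊗ c₁ + a₂ ⊗ b₂ ⊗ c₂ then each S_k = c₁[k]·a₁b₁ᵀ + c₂[k]·a₂b₂ᵀ. S₀ and S₂ are linearly independent, so a₁b₁ᵀ and a₂b₂ᵀ must span the same plane of matrices: they are the rank-1 matrices of the form x·S₀ + y·S₂.
det(x·S₀ + y·S₂) is −192·x² + 96·xy = (-96)·(2·x − y)(x), vanishing at (x:y) = (1:2) and (0:1).
M₁ = S₀ + 2·S₂ = [[18, 18], [6, 6]] = 6·(3, 1)(1, 1)ᵀ and M₂ = S₂ = [[0, -4], [0, 4]] = (-4)·(1, -1)(0, 1)ᵀ, so take a₁ = (3, 1), b₁ = (1, 1), a₂ = (1, -1), b₂ = (0, 1).
Each slice is an integer combination of E₁ = a₁b₁ᵀ and E₂ = a₂b₂ᵀ: S₀ = 6·E₁ + 8·E₂, S₁ = −9·E₁ − 12·E₂, S₂ = −4·E₂; reading off coefficients, c₁ = (6, -9, 0) and c₂ = (8, -12, -4).
Hence T = (3, 1) ⊗ (1, 1) ⊗ (6, -9, 0) + (1, -1) ⊗ (0, 1) ⊗ (8, -12, -4), so rank(T) ≤ 2.
These bounds meet, so rank(T) = 2.

2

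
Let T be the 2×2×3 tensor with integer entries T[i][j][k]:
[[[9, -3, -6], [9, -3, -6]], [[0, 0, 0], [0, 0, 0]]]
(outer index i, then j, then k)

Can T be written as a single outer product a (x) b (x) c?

If T = a (x) b (x) c then every fibre of T is a multiple of the corresponding factor, so read the factors off the fibres through the nonzero entry T[0,0,0] = 9.
The mode-1 fibre T[:,0,0] = [9, 0] gives a = [1, 0] (primitive direction); the mode-2 fibre T[0,:,0] = [9, 9] gives b = [1, 1]; then c[k] = T[0,0,k] / (a[0]·b[0]) = [9, -3, -6] / 1 = [9, -3, -6].
Expanding [1, 0] (x) [1, 1] (x) [9, -3, -6] reproduces all 12 entries of T, so T = [1, 0] (x) [1, 1] (x) [9, -3, -6] and rank(T) ≤ 1.
Equivalently every frontal slice T[:,:,k] is c[k] times the rank-1 matrix [1, 0] (x) [1, 1]. So T has rank 1 (it is nonzero).

Yes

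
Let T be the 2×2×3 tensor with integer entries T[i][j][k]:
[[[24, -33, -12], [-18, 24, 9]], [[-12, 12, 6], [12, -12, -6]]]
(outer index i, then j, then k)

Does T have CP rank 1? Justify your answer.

No

The mode-1 unfolding of T (rows indexed by i, columns by (j,k) = (0,0), (0,1), (0,2), (1,0), (1,1), (1,2)) is [[24, -33, -12, -18, 24, 9], [-12, 12, 6, 12, -12, -6]].
There the 2×2 minor on rows i ∈ {0, 1}, columns (j,k) ∈ {(0,0), (0,1)} is det [[24, -33], [-12, 12]] = -108 ≠ 0, so this unfolding has rank ≥ 2; CP rank is at least every unfolding rank, so rank(T) ≥ 2.
In particular rank(T) ≥ 2 > 1, so T is not rank-1.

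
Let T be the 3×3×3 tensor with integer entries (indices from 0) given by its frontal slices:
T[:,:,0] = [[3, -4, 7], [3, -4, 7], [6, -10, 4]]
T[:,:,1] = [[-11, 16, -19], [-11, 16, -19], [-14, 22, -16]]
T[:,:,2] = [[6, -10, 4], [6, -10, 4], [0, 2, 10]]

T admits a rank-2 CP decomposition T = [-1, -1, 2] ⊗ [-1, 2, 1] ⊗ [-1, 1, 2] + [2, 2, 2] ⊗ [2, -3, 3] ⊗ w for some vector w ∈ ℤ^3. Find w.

w = [1, -3, 1]

Subtract the known terms from T to get the rank-1 residual R = [2, 2, 2] ⊗ [2, -3, 3] ⊗ w, so R[i,j,k] = a[i]·b[j]·w[k]. Pick indices with nonzero a[0]·b[0] = (2)·(2) = 4. Only the fibre through (0,0,·) is needed: R[0,0,:] = T[0,0,:] − Σₗ aₗ[0]bₗ[0]cₗ = [3, -11, 6] − (-1)·(-1)·[-1, 1, 2] = [4, -12, 4]. Then w[k] = R[0,0,k] / 4 for each k, giving w = [4, -12, 4] / 4 = [1, -3, 1].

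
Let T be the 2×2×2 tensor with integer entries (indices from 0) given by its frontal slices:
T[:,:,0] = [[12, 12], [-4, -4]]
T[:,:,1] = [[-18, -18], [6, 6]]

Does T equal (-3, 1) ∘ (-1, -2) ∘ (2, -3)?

Reconstruct entry (0,0,0) from the claimed factors: Σₗ aₗ[0]bₗ[0]cₗ[0] = (-3)·(-1)·(2) = 6, but T[0,0,0] = 12. The claim is false.

No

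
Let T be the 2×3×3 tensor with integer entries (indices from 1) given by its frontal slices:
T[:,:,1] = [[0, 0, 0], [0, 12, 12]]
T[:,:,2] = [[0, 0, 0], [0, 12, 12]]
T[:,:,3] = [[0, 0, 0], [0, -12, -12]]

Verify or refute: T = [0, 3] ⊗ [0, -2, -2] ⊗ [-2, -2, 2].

Yes

Reconstruct entrywise from the claimed factors. For example, T[2,2,2] = 12 and Σₗ aₗ[2]bₗ[2]cₗ[2] = (3)·(-2)·(-2) = 12; checking all 18 entries, every one matches. The claim holds.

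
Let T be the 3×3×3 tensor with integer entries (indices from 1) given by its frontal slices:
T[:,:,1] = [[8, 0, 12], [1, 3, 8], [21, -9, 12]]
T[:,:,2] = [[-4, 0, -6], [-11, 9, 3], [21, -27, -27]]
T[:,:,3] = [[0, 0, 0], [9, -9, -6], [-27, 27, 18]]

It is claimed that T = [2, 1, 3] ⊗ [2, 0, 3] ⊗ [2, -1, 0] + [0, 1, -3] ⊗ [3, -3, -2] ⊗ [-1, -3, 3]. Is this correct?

Yes

Reconstruct entrywise from the claimed factors. For example, T[2,1,1] = 1 and Σₗ aₗ[2]bₗ[1]cₗ[1] = (1)·(2)·(2) + (1)·(3)·(-1) = 1; checking all 27 entries, every one matches. The claim holds.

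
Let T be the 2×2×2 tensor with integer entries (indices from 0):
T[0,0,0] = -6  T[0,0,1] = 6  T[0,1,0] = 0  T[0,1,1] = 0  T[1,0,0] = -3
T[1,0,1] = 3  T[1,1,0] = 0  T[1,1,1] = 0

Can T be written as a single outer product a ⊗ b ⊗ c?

If T = a ⊗ b ⊗ c then every fibre of T is a multiple of the corresponding factor, so read the factors off the fibres through the nonzero entry T[0,0,0] = -6.
The mode-1 fibre T[:,0,0] = [-6, -3] gives a = [2, 1] (primitive direction); the mode-2 fibre T[0,:,0] = [-6, 0] gives b = [1, 0]; then c[k] = T[0,0,k] / (a[0]·b[0]) = [-6, 6] / 2 = [-3, 3].
Expanding [2, 1] ⊗ [1, 0] ⊗ [-3, 3] reproduces all 8 entries of T, so T = [2, 1] ⊗ [1, 0] ⊗ [-3, 3] and rank(T) ≤ 1.
Equivalently every frontal slice T[:,:,k] is c[k] times the rank-1 matrix [2, 1] ⊗ [1, 0]. So T has rank 1 (it is nonzero).

Yes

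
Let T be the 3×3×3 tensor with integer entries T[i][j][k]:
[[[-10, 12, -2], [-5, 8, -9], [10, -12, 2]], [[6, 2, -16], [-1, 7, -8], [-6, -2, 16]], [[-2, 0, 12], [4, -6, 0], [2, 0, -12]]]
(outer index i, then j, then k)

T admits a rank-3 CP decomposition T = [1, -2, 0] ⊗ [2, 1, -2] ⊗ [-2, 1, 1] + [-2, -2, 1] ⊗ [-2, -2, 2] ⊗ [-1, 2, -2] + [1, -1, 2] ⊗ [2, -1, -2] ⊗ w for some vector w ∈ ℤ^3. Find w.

w = [-1, 1, 2]

Subtract the known terms from T to get the rank-1 residual R = [1, -1, 2] ⊗ [2, -1, -2] ⊗ w, so R[i,j,k] = a[i]·b[j]·w[k]. Pick indices with nonzero a[0]·b[0] = (1)·(2) = 2. Only the fibre through (0,0,·) is needed: R[0,0,:] = T[0,0,:] − Σₗ aₗ[0]bₗ[0]cₗ = [-10, 12, -2] − (1)·(2)·[-2, 1, 1] − (-2)·(-2)·[-1, 2, -2] = [-2, 2, 4]. Then w[k] = R[0,0,k] / 2 for each k, giving w = [-2, 2, 4] / 2 = [-1, 1, 2].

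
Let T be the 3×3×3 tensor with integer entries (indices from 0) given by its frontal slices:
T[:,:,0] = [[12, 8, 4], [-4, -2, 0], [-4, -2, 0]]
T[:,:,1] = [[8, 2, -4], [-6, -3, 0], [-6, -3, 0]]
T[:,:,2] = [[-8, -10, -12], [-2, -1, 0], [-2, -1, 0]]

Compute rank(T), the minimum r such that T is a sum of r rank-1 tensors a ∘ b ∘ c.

2

Lower bound: the mode-1 unfolding of T (rows indexed by i, columns by (j,k) = (0,0), (0,1), (0,2), (1,0), (1,1), (1,2), (2,0), (2,1), (2,2)) is [[12, 8, -8, 8, 2, -10, 4, -4, -12], [-4, -6, -2, -2, -3, -1, 0, 0, 0], [-4, -6, -2, -2, -3, -1, 0, 0, 0]].
There the 2×2 minor on rows i ∈ {0, 1}, columns (j,k) ∈ {(0,0), (0,1)} is det [[12, 8], [-4, -6]] = -40 ≠ 0, so this unfolding has rank ≥ 2; CP rank is at least every unfolding rank, so rank(T) ≥ 2. (Flattening ranks never certify an upper bound on CP rank; for that we must actually write T with 2 rank-1 terms.)
Upper bound — finding two terms. Write S_k = T[:,:,k] for the frontal slices: S₀ = [[12, 8, 4], [-4, -2, 0], [-4, -2, 0]], S₁ = [[8, 2, -4], [-6, -3, 0], [-6, -3, 0]], S₂ = [[-8, -10, -12], [-2, -1, 0], [-2, -1, 0]].
If T = a₁ ∘ b₁ ∘ c₁ + a₂ ∘ b₂ ∘ c₂ then each S_k = c₁[k]·a₁b₁ᵀ + c₂[k]·a₂b₂ᵀ. S₀ and S₁ are linearly independent, so a₁b₁ᵀ and a₂b₂ᵀ must span the same plane of matrices: they are the rank-1 matrices of the form x·S₀ + y·S₁.
The 2×2 minor of x·S₀ + y·S₁ on rows {0,1}, columns {0,1} is 8·x² + 4·xy − 12·y² = 4·(2·x + 3·y)(x − y), vanishing at (x:y) = (3:-2) and (1:1).
M₁ = 3·S₀ − 2·S₁ = [[20, 20, 20], [0, 0, 0], [0, 0, 0]] = 20·[1, 0, 0][1, 1, 1]ᵀ and M₂ = S₀ + S₁ = [[20, 10, 0], [-10, -5, 0], [-10, -5, 0]] = 5·[2, -1, -1][2, 1, 0]ᵀ, so take a₁ = [1, 0, 0], b₁ = [1, 1, 1], a₂ = [2, -1, -1], b₂ = [2, 1, 0].
Each slice is an integer combination of E₁ = a₁b₁ᵀ and E₂ = a₂b₂ᵀ: S₀ = 4·E₁ + 2·E₂, S₁ = −4·E₁ + 3·E₂, S₂ = −12·E₁ + E₂; reading off coefficients, c₁ = [4, -4, -12] and c₂ = [2, 3, 1].
Hence T = [1, 0, 0] ∘ [1, 1, 1] ∘ [4, -4, -12] + [2, -1, -1] ∘ [2, 1, 0] ∘ [2, 3, 1], so rank(T) ≤ 2.
These bounds meet, so rank(T) = 2.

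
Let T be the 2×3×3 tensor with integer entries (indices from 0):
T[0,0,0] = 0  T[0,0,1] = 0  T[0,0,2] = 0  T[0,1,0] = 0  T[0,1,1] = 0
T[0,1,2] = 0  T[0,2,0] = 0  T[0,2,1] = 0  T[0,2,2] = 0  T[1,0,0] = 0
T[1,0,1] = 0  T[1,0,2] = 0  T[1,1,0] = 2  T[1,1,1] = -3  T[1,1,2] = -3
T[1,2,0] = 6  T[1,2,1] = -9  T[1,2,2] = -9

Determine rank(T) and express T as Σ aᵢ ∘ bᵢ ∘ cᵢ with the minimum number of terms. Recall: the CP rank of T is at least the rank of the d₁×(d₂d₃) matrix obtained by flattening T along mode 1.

Lower bound: T ≠ 0 (e.g. T[1,1,0] = 2), so rank(T) ≥ 1.
Upper bound: the mode-1 fibre T[:,1,0] = [0, 2] gives a = (0, 1) (primitive direction); the mode-2 fibre T[1,:,0] = [0, 2, 6] gives b = (0, 1, 3); then c[k] = T[1,1,k] / (a[1]·b[1]) = [2, -3, -3] / 1 = (2, -3, -3).
Expanding (0, 1) ∘ (0, 1, 3) ∘ (2, -3, -3) reproduces all 18 entries of T, so T = (0, 1) ∘ (0, 1, 3) ∘ (2, -3, -3) and rank(T) ≤ 1.
These bounds meet, so rank(T) = 1.

rank(T) = 1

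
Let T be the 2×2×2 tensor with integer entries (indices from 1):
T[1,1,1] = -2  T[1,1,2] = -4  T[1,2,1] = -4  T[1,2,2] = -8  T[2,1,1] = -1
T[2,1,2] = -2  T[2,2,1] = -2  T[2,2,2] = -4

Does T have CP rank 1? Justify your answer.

Yes

The mode-1 fibre T[:,1,1] = [-2, -1] gives a = [2, 1] (primitive direction); the mode-2 fibre T[1,:,1] = [-2, -4] gives b = [1, 2]; then c[k] = T[1,1,k] / (a[1]·b[1]) = [-2, -4] / 2 = [-1, -2].
Expanding [2, 1] ⊗ [1, 2] ⊗ [-1, -2] reproduces all 8 entries of T, so T = [2, 1] ⊗ [1, 2] ⊗ [-1, -2] and rank(T) ≤ 1.
Equivalently every frontal slice T[:,:,k] is c[k] times the rank-1 matrix [2, 1] ⊗ [1, 2]. So T has rank 1 (it is nonzero).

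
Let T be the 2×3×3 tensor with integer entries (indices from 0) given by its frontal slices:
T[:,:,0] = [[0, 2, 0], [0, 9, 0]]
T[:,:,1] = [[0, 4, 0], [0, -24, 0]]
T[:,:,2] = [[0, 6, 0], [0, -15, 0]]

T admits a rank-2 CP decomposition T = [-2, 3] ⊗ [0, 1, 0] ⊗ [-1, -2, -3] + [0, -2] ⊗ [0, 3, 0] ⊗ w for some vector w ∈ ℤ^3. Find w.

w = [-2, 3, 1]

Subtract the known terms from T to get the rank-1 residual R = [0, -2] ⊗ [0, 3, 0] ⊗ w, so R[i,j,k] = a[i]·b[j]·w[k]. Pick indices with nonzero a[1]·b[1] = (-2)·(3) = -6. Only the fibre through (1,1,·) is needed: R[1,1,:] = T[1,1,:] − Σₗ aₗ[1]bₗ[1]cₗ = [9, -24, -15] − (3)·(1)·[-1, -2, -3] = [12, -18, -6]. Then w[k] = R[1,1,k] / -6 for each k, giving w = [12, -18, -6] / -6 = [-2, 3, 1].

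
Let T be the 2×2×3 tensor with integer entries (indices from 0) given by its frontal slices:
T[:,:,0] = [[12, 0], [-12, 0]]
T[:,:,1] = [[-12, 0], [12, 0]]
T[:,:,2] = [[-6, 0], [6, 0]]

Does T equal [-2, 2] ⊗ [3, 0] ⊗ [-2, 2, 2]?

Reconstruct entry (0,0,2) from the claimed factors: Σₗ aₗ[0]bₗ[0]cₗ[2] = (-2)·(3)·(2) = -12, but T[0,0,2] = -6. The claim is false.

No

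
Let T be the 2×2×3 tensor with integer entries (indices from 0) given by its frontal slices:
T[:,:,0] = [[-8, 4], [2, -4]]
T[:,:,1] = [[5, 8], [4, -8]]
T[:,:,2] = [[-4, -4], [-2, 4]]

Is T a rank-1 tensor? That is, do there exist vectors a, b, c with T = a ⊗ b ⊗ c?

No

The mode-2 unfolding of T (rows indexed by j, columns by (i,k) = (0,0), (0,1), (0,2), (1,0), (1,1), (1,2)) is [[-8, 5, -4, 2, 4, -2], [4, 8, -4, -4, -8, 4]].
There the 2×2 minor on rows j ∈ {0, 1}, columns (i,k) ∈ {(0,0), (0,1)} is det [[-8, 5], [4, 8]] = -84 ≠ 0, so this unfolding has rank ≥ 2; CP rank is at least every unfolding rank, so rank(T) ≥ 2.
In particular rank(T) ≥ 2 > 1, so T is not rank-1.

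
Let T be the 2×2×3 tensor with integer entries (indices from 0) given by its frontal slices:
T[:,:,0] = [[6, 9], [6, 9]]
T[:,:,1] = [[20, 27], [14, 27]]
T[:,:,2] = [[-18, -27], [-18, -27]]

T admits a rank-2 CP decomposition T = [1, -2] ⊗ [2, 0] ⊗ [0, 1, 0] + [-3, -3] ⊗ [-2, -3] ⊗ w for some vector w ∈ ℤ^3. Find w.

w = [1, 3, -3]

Subtract the known terms from T to get the rank-1 residual R = [-3, -3] ⊗ [-2, -3] ⊗ w, so R[i,j,k] = a[i]·b[j]·w[k]. Pick indices with nonzero a[0]·b[0] = (-3)·(-2) = 6. Only the fibre through (0,0,·) is needed: R[0,0,:] = T[0,0,:] − Σₗ aₗ[0]bₗ[0]cₗ = [6, 20, -18] − (1)·(2)·[0, 1, 0] = [6, 18, -18]. Then w[k] = R[0,0,k] / 6 for each k, giving w = [6, 18, -18] / 6 = [1, 3, -3].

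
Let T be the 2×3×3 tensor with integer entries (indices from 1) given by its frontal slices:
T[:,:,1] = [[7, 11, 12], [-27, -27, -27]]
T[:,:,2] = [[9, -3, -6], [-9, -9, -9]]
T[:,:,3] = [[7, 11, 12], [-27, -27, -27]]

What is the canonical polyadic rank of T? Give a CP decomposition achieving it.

rank(T) = 2

Lower bound: the mode-3 unfolding of T (rows indexed by k, columns by (i,j) = (1,1), (1,2), (1,3), (2,1), (2,2), (2,3)) is [[7, 11, 12, -27, -27, -27], [9, -3, -6, -9, -9, -9], [7, 11, 12, -27, -27, -27]].
There the 2×2 minor on rows k ∈ {1, 2}, columns (i,j) ∈ {(1,1), (1,2)} is det [[7, 11], [9, -3]] = -120 ≠ 0, so this unfolding has rank ≥ 2; CP rank is at least every unfolding rank, so rank(T) ≥ 2. (Flattening ranks never certify an upper bound on CP rank; for that we must actually write T with 2 rank-1 terms.)
Upper bound — finding two terms. Write S_k = T[:,:,k] for the frontal slices: S₁ = [[7, 11, 12], [-27, -27, -27]], S₂ = [[9, -3, -6], [-9, -9, -9]], S₃ = [[7, 11, 12], [-27, -27, -27]].
If T = a₁ ⊗ b₁ ⊗ c₁ + a₂ ⊗ b₂ ⊗ c₂ then each S_k = c₁[k]·a₁b₁ᵀ + c₂[k]·a₂b₂ᵀ. S₁ and S₂ are linearly independent, so a₁b₁ᵀ and a₂b₂ᵀ must span the same plane of matrices: they are the rank-1 matrices of the form x·S₁ + y·S₂.
The 2×2 minor of x·S₁ + y·S₂ on rows {1,2}, columns {1,2} is 108·x² − 288·xy − 108·y² = 36·(x − 3·y)(3·x + y), vanishing at (x:y) = (3:1) and (1:-3).
M₁ = 3·S₁ + S₂ = [[30, 30, 30], [-90, -90, -90]] = 30·[1, -3][1, 1, 1]ᵀ and M₂ = S₁ − 3·S₂ = [[-20, 20, 30], [0, 0, 0]] = (-10)·[1, 0][2, -2, -3]ᵀ, so take a₁ = [1, -3], b₁ = [1, 1, 1], a₂ = [1, 0], b₂ = [2, -2, -3].
Each slice is an integer combination of E₁ = a₁b₁ᵀ and E₂ = a₂b₂ᵀ: S₁ = 9·E₁ − E₂, S₂ = 3·E₁ + 3·E₂, S₃ = 9·E₁ − E₂; reading off coefficients, c₁ = [9, 3, 9] and c₂ = [-1, 3, -1].
Hence T = [1, -3] ⊗ [1, 1, 1] ⊗ [9, 3, 9] + [1, 0] ⊗ [2, -2, -3] ⊗ [-1, 3, -1], so rank(T) ≤ 2.
These bounds meet, so rank(T) = 2.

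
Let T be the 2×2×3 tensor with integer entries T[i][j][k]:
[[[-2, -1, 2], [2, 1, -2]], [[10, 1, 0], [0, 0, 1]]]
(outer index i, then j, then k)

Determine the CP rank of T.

Lower bound: in the mode-3 unfolding of T (rows indexed by k, columns by (i,j)) the 3×3 minor on rows k ∈ {0, 1, 2}, columns (i,j) ∈ {(0,0), (1,0), (1,1)} is det [[-2, 10, 0], [-1, 1, 0], [2, 0, 1]] = 8 ≠ 0, so that unfolding has rank ≥ 3 and hence rank(T) ≥ 3 (CP rank is at least every unfolding rank, though it can be larger).
Upper bound: T is a sum of 3 rank-1 terms, T = [0, 1] ∘ [1, 0] ∘ [4, -2, 4] + [0, 1] ∘ [2, 1] ∘ [2, 1, -1] + [1, -1] ∘ [1, -1] ∘ [-2, -1, 2] (written with every a and b primitive with positive leading entry and the scale carried by c; CP decompositions are not unique, and this one is verified by expanding entrywise), so rank(T) ≤ 3.
These bounds meet, so rank(T) = 3.

3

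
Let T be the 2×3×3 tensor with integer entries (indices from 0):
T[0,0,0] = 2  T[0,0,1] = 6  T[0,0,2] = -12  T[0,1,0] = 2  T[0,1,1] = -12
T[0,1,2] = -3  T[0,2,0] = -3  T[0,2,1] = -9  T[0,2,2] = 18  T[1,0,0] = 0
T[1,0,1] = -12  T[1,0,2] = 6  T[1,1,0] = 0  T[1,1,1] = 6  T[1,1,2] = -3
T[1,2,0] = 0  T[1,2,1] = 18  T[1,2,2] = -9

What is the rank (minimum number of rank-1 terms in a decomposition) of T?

Lower bound: the mode-1 unfolding of T (rows indexed by i, columns by (j,k) = (0,0), (0,1), (0,2), (1,0), (1,1), (1,2), (2,0), (2,1), (2,2)) is [[2, 6, -12, 2, -12, -3, -3, -9, 18], [0, -12, 6, 0, 6, -3, 0, 18, -9]].
There the 2×2 minor on rows i ∈ {0, 1}, columns (j,k) ∈ {(0,0), (0,1)} is det [[2, 6], [0, -12]] = -24 ≠ 0, so this unfolding has rank ≥ 2; CP rank is at least every unfolding rank, so rank(T) ≥ 2. (Flattening ranks never certify an upper bound on CP rank; for that we must actually write T with 2 rank-1 terms.)
Upper bound — finding two terms. Write S_k = T[:,:,k] for the frontal slices: S₀ = [[2, 2, -3], [0, 0, 0]], S₁ = [[6, -12, -9], [-12, 6, 18]], S₂ = [[-12, -3, 18], [6, -3, -9]].
If T = a₁ ⊗ b₁ ⊗ c₁ + a₂ ⊗ b₂ ⊗ c₂ then each S_k = c₁[k]·a₁b₁ᵀ + c₂[k]·a₂b₂ᵀ. S₀ and S₁ are linearly independent, so a₁b₁ᵀ and a₂b₂ᵀ must span the same plane of matrices: they are the rank-1 matrices of the form x·S₀ + y·S₁.
The 2×2 minor of x·S₀ + y·S₁ on rows {0,1}, columns {0,1} is 36·xy − 108·y² = 36·(x − 3·y)(y), vanishing at (x:y) = (3:1) and (1:0).
M₁ = 3·S₀ + S₁ = [[12, -6, -18], [-12, 6, 18]] = 6·(1, -1)(2, -1, -3)ᵀ and M₂ = S₀ = [[2, 2, -3], [0, 0, 0]] = (1, 0)(2, 2, -3)ᵀ, so take a₁ = (1, -1), b₁ = (2, -1, -3), a₂ = (1, 0), b₂ = (2, 2, -3).
Each slice is an integer combination of E₁ = a₁b₁ᵀ and E₂ = a₂b₂ᵀ: S₀ = E₂, S₁ = 6·E₁ − 3·E₂, S₂ = −3·E₁ − 3·E₂; reading off coefficients, c₁ = (0, 6, -3) and c₂ = (1, -3, -3).
Hence T = (1, -1) ⊗ (2, -1, -3) ⊗ (0, 6, -3) + (1, 0) ⊗ (2, 2, -3) ⊗ (1, -3, -3), so rank(T) ≤ 2.
These bounds meet, so rank(T) = 2.

2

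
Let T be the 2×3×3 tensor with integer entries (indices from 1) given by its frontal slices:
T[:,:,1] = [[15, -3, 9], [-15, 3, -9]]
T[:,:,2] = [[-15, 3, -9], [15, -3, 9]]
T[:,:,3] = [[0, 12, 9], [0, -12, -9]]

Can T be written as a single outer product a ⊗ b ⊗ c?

The mode-2 unfolding of T (rows indexed by j, columns by (i,k) = (1,1), (1,2), (1,3), (2,1), (2,2), (2,3)) is [[15, -15, 0, -15, 15, 0], [-3, 3, 12, 3, -3, -12], [9, -9, 9, -9, 9, -9]].
There the 2×2 minor on rows j ∈ {1, 2}, columns (i,k) ∈ {(1,1), (1,3)} is det [[15, 0], [-3, 12]] = 180 ≠ 0, so this unfolding has rank ≥ 2; CP rank is at least every unfolding rank, so rank(T) ≥ 2.
In particular rank(T) ≥ 2 > 1, so T is not rank-1.

No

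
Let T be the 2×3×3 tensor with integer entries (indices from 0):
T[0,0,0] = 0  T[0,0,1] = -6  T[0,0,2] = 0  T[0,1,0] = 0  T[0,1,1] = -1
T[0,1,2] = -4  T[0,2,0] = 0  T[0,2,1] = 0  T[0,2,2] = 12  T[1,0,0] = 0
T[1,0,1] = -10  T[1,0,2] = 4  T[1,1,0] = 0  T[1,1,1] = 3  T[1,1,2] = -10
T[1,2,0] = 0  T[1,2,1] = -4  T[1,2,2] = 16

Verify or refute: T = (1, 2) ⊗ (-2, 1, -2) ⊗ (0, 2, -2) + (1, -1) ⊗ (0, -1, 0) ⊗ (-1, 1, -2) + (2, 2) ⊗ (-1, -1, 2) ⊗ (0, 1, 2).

No

Reconstruct entry (0,1,0) from the claimed factors: Σₗ aₗ[0]bₗ[1]cₗ[0] = (1)·(1)·(0) + (1)·(-1)·(-1) + (2)·(-1)·(0) = 1, but T[0,1,0] = 0. The claim is false.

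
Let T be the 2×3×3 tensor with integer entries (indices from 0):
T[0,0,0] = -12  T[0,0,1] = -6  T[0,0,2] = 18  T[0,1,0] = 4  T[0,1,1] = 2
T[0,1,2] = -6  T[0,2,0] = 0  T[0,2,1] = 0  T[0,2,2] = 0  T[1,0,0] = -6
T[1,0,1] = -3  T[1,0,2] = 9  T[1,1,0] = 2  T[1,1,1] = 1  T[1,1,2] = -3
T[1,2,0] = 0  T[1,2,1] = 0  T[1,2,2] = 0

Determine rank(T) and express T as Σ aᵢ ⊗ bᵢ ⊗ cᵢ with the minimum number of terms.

Lower bound: T ≠ 0 (e.g. T[0,0,0] = -12), so rank(T) ≥ 1.
Upper bound: if T = a ⊗ b ⊗ c then every fibre of T is a multiple of the corresponding factor, so read the factors off the fibres through the nonzero entry T[0,0,0] = -12.
The mode-1 fibre T[:,0,0] = [-12, -6] gives a = [2, 1] (primitive direction); the mode-2 fibre T[0,:,0] = [-12, 4, 0] gives b = [3, -1, 0]; then c[k] = T[0,0,k] / (a[0]·b[0]) = [-12, -6, 18] / 6 = [-2, -1, 3].
Expanding [2, 1] ⊗ [3, -1, 0] ⊗ [-2, -1, 3] reproduces all 18 entries of T, so T = [2, 1] ⊗ [3, -1, 0] ⊗ [-2, -1, 3] and rank(T) ≤ 1.
These bounds meet, so rank(T) = 1.
Check entry T[1,1,1] = 1: (1)·(-1)·(-1) = 1.

rank(T) = 1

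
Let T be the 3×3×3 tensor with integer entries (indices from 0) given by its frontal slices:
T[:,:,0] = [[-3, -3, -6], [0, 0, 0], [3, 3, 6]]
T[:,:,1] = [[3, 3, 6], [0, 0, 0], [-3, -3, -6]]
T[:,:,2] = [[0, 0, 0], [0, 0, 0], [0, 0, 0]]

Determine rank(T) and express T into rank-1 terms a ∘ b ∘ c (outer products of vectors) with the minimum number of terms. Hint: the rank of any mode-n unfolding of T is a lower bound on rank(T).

rank(T) = 1

Lower bound: T ≠ 0 (e.g. T[0,0,0] = -3), so rank(T) ≥ 1.
Upper bound: if T = a ∘ b ∘ c then every fibre of T is a multiple of the corresponding factor, so read the factors off the fibres through the nonzero entry T[0,0,0] = -3.
The mode-1 fibre T[:,0,0] = [-3, 0, 3] gives a = [1, 0, -1] (primitive direction); the mode-2 fibre T[0,:,0] = [-3, -3, -6] gives b = [1, 1, 2]; then c[k] = T[0,0,k] / (a[0]·b[0]) = [-3, 3, 0] / 1 = [-3, 3, 0].
Expanding [1, 0, -1] ∘ [1, 1, 2] ∘ [-3, 3, 0] reproduces all 27 entries of T, so T = [1, 0, -1] ∘ [1, 1, 2] ∘ [-3, 3, 0] and rank(T) ≤ 1.
These bounds meet, so rank(T) = 1.
Check entry T[1,1,0] = 0: (0)·(1)·(-3) = 0.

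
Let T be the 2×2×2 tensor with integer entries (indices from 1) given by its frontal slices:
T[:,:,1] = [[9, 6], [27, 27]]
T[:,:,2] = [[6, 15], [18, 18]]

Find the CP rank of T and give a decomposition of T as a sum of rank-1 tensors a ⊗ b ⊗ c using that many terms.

Lower bound: the mode-2 unfolding of T (rows indexed by j, columns by (i,k) = (1,1), (1,2), (2,1), (2,2)) is [[9, 6, 27, 18], [6, 15, 27, 18]].
There the 2×2 minor on rows j ∈ {1, 2}, columns (i,k) ∈ {(1,1), (1,2)} is det [[9, 6], [6, 15]] = 99 ≠ 0, so this unfolding has rank ≥ 2; CP rank is at least every unfolding rank, so rank(T) ≥ 2. (Flattening ranks never certify an upper bound on CP rank; for that we must actually write T with 2 rank-1 terms.)
Upper bound — finding two terms. Write S_k = T[:,:,k] for the frontal slices: S₁ = [[9, 6], [27, 27]], S₂ = [[6, 15], [18, 18]].
If T = a₁ ⊗ b₁ ⊗ c₁ + a₂ ⊗ b₂ ⊗ c₂ then each S_k = c₁[k]·a₁b₁ᵀ + c₂[k]·a₂b₂ᵀ. S₁ and S₂ are linearly independent, so a₁b₁ᵀ and a₂b₂ᵀ must span the same plane of matrices: they are the rank-1 matrices of the form x·S₁ + y·S₂.
det(x·S₁ + y·S₂) is 81·x² − 189·xy − 162·y² = 27·(x − 3·y)(3·x + 2·y), vanishing at (x:y) = (3:1) and (2:-3).
M₁ = 3·S₁ + S₂ = [[33, 33], [99, 99]] = 33·(1, 3)(1, 1)ᵀ and M₂ = 2·S₁ − 3·S₂ = [[0, -33], [0, 0]] = (-33)·(1, 0)(0, 1)ᵀ, so take a₁ = (1, 3), b₁ = (1, 1), a₂ = (1, 0), b₂ = (0, 1).
Each slice is an integer combination of E₁ = a₁b₁ᵀ and E₂ = a₂b₂ᵀ: S₁ = 9·E₁ − 3·E₂, S₂ = 6·E₁ + 9·E₂; reading off coefficients, c₁ = (9, 6) and c₂ = (-3, 9).
Hence T = (1, 3) ⊗ (1, 1) ⊗ (9, 6) + (1, 0) ⊗ (0, 1) ⊗ (-3, 9), so rank(T) ≤ 2.
These bounds meet, so rank(T) = 2.

rank(T) = 2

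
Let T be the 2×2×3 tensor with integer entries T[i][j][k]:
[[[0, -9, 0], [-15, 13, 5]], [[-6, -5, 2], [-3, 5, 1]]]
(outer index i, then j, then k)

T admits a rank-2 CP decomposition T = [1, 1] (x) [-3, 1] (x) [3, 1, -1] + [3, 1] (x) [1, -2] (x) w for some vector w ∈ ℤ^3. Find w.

w = [3, -2, -1]

Subtract the known terms from T to get the rank-1 residual R = [3, 1] (x) [1, -2] (x) w, so R[i,j,k] = a[i]·b[j]·w[k]. Pick indices with nonzero a[0]·b[0] = (3)·(1) = 3. Only the fibre through (0,0,·) is needed: R[0,0,:] = T[0,0,:] − Σₗ aₗ[0]bₗ[0]cₗ = [0, -9, 0] − (1)·(-3)·[3, 1, -1] = [9, -6, -3]. Then w[k] = R[0,0,k] / 3 for each k, giving w = [9, -6, -3] / 3 = [3, -2, -1].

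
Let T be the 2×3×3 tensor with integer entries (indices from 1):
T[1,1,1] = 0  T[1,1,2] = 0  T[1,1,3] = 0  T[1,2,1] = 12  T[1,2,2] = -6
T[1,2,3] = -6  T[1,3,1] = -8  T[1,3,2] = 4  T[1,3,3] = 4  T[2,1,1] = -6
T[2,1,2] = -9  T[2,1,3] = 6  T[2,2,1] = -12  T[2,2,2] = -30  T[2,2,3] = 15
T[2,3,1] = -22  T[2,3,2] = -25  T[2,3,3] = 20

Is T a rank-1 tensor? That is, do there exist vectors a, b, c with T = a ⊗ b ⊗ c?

The mode-1 unfolding of T (rows indexed by i, columns by (j,k) = (1,1), (1,2), (1,3), (2,1), (2,2), (2,3), (3,1), (3,2), (3,3)) is [[0, 0, 0, 12, -6, -6, -8, 4, 4], [-6, -9, 6, -12, -30, 15, -22, -25, 20]].
There the 2×2 minor on rows i ∈ {1, 2}, columns (j,k) ∈ {(1,1), (2,1)} is det [[0, 12], [-6, -12]] = 72 ≠ 0, so this unfolding has rank ≥ 2; CP rank is at least every unfolding rank, so rank(T) ≥ 2.
In particular rank(T) ≥ 2 > 1, so T is not rank-1.

No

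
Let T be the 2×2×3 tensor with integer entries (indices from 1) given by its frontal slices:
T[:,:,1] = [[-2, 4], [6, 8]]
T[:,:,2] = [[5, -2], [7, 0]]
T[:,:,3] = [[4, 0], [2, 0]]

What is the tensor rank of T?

3

Lower bound: in the mode-3 unfolding of T (rows indexed by k, columns by (i,j)) the 3×3 minor on rows k ∈ {1, 2, 3}, columns (i,j) ∈ {(1,1), (1,2), (2,1)} is det [[-2, 4, 6], [5, -2, 7], [4, 0, 2]] = 128 ≠ 0, so that unfolding has rank ≥ 3 and hence rank(T) ≥ 3 (CP rank is at least every unfolding rank, though it can be larger).
Upper bound: T is a sum of 3 rank-1 terms, T = [0, 1] ⊗ [2, 1] ⊗ [4, 2, 0] + [1, 1] ⊗ [1, -2] ⊗ [-2, 1, 0] + [2, 1] ⊗ [1, 0] ⊗ [0, 2, 2] (written with every a and b primitive with positive leading entry and the scale carried by c; CP decompositions are not unique, and this one is verified by expanding entrywise), so rank(T) ≤ 3.
These bounds meet, so rank(T) = 3.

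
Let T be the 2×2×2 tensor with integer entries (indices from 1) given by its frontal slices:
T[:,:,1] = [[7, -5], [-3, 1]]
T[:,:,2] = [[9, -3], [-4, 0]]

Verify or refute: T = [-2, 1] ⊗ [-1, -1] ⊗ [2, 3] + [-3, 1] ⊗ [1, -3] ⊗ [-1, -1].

Reconstruct entrywise from the claimed factors. For example, T[1,1,1] = 7 and Σₗ aₗ[1]bₗ[1]cₗ[1] = (-2)·(-1)·(2) + (-3)·(1)·(-1) = 7; checking all 8 entries, every one matches. The claim holds.

Yes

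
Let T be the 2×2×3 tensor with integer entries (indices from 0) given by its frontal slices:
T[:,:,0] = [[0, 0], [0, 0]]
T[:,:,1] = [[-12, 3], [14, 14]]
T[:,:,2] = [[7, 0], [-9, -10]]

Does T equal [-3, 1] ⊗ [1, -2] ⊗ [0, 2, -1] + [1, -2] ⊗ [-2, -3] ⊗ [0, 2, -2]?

Reconstruct entry (0,0,1) from the claimed factors: Σₗ aₗ[0]bₗ[0]cₗ[1] = (-3)·(1)·(2) + (1)·(-2)·(2) = -10, but T[0,0,1] = -12. The claim is false.

No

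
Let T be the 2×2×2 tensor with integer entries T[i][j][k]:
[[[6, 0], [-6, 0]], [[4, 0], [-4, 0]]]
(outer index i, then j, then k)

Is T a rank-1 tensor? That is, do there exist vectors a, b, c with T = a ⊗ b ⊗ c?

If T = a ⊗ b ⊗ c then every fibre of T is a multiple of the corresponding factor, so read the factors off the fibres through the nonzero entry T[0,0,0] = 6.
The mode-1 fibre T[:,0,0] = [6, 4] gives a = [3, 2] (primitive direction); the mode-2 fibre T[0,:,0] = [6, -6] gives b = [1, -1]; then c[k] = T[0,0,k] / (a[0]·b[0]) = [6, 0] / 3 = [2, 0].
Expanding [3, 2] ⊗ [1, -1] ⊗ [2, 0] reproduces all 8 entries of T, so T = [3, 2] ⊗ [1, -1] ⊗ [2, 0] and rank(T) ≤ 1.
Equivalently every frontal slice T[:,:,k] is c[k] times the rank-1 matrix [3, 2] ⊗ [1, -1]. So T has rank 1 (it is nonzero).

Yes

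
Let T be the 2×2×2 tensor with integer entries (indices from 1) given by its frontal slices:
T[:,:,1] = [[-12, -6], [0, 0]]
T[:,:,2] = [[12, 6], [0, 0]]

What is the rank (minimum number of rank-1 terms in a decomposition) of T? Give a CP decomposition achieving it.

rank(T) = 1

Lower bound: T ≠ 0 (e.g. T[1,1,1] = -12), so rank(T) ≥ 1.
Upper bound: if T = a (x) b (x) c then every fibre of T is a multiple of the corresponding factor, so read the factors off the fibres through the nonzero entry T[1,1,1] = -12.
The mode-1 fibre T[:,1,1] = [-12, 0] gives a = [1, 0] (primitive direction); the mode-2 fibre T[1,:,1] = [-12, -6] gives b = [2, 1]; then c[k] = T[1,1,k] / (a[1]·b[1]) = [-12, 12] / 2 = [-6, 6].
Expanding [1, 0] (x) [2, 1] (x) [-6, 6] reproduces all 8 entries of T, so T = [1, 0] (x) [2, 1] (x) [-6, 6] and rank(T) ≤ 1.
These bounds meet, so rank(T) = 1.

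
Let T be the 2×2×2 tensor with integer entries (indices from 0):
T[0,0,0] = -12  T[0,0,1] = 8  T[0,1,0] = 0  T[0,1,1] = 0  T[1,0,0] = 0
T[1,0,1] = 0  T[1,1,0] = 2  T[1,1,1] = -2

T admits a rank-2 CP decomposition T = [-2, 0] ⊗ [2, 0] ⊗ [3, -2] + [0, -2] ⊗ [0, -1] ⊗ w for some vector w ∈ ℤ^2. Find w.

Subtract the known terms from T to get the rank-1 residual R = [0, -2] ⊗ [0, -1] ⊗ w, so R[i,j,k] = a[i]·b[j]·w[k]. Pick indices with nonzero a[1]·b[1] = (-2)·(-1) = 2. Only the fibre through (1,1,·) is needed: R[1,1,:] = T[1,1,:] − Σₗ aₗ[1]bₗ[1]cₗ = [2, -2] − (0)·(0)·[3, -2] = [2, -2]. Then w[k] = R[1,1,k] / 2 for each k, giving w = [2, -2] / 2 = [1, -1].

w = [1, -1]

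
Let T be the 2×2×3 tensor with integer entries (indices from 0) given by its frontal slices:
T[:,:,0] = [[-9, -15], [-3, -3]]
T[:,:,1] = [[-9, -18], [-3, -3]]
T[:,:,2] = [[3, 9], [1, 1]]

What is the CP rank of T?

2

Lower bound: the mode-3 unfolding of T (rows indexed by k, columns by (i,j) = (0,0), (0,1), (1,0), (1,1)) is [[-9, -15, -3, -3], [-9, -18, -3, -3], [3, 9, 1, 1]].
There the 2×2 minor on rows k ∈ {0, 1}, columns (i,j) ∈ {(0,0), (0,1)} is det [[-9, -15], [-9, -18]] = 27 ≠ 0, so this unfolding has rank ≥ 2; CP rank is at least every unfolding rank, so rank(T) ≥ 2. (This is only a lower bound: in general the CP rank may exceed every unfolding rank, so we still need to exhibit 2 rank-1 terms summing to T.)
Upper bound — finding two terms. Write S_k = T[:,:,k] for the frontal slices: S₀ = [[-9, -15], [-3, -3]], S₁ = [[-9, -18], [-3, -3]], S₂ = [[3, 9], [1, 1]].
If T = a₁ ⊗ b₁ ⊗ c₁ + a₂ ⊗ b₂ ⊗ c₂ then each S_k = c₁[k]·a₁b₁ᵀ + c₂[k]·a₂b₂ᵀ. S₀ and S₁ are linearly independent, so a₁b₁ᵀ and a₂b₂ᵀ must span the same plane of matrices: they are the rank-1 matrices of the form x·S₀ + y·S₁.
det(x·S₀ + y·S₁) is −18·x² − 45·xy − 27·y² = (-9)·(2·x + 3·y)(x + y), vanishing at (x:y) = (3:-2) and (1:-1).
M₁ = 3·S₀ − 2·S₁ = [[-9, -9], [-3, -3]] = (-3)·[3, 1][1, 1]ᵀ and M₂ = S₀ − S₁ = [[0, 3], [0, 0]] = 3·[1, 0][0, 1]ᵀ, so take a₁ = [3, 1], b₁ = [1, 1], a₂ = [1, 0], b₂ = [0, 1].
Each slice is an integer combination of E₁ = a₁b₁ᵀ and E₂ = a₂b₂ᵀ: S₀ = −3·E₁ − 6·E₂, S₁ = −3·E₁ − 9·E₂, S₂ = E₁ + 6·E₂; reading off coefficients, c₁ = [-3, -3, 1] and c₂ = [-6, -9, 6].
Hence T = [3, 1] ⊗ [1, 1] ⊗ [-3, -3, 1] + [1, 0] ⊗ [0, 1] ⊗ [-6, -9, 6], so rank(T) ≤ 2.
These bounds meet, so rank(T) = 2.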